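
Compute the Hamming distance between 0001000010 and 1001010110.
XOR = 1000010100, count of 1s = 3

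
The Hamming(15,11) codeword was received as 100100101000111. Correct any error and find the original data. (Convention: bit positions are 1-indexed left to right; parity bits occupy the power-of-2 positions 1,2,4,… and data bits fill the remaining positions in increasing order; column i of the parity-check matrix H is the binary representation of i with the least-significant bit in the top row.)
Syndrome s = H · r^T (mod 2), r = 100100101000111:
  s[0] = (101010101010101)·(100100101000111) mod 2 = 1+0+0+0+0+0+1+0+1+0+0+0+1+0+1 mod 2 = 1
  s[1] = (011001100110011)·(100100101000111) mod 2 = 0+0+0+0+0+0+1+0+0+0+0+0+0+1+1 mod 2 = 1
  s[2] = (000111100001111)·(100100101000111) mod 2 = 0+0+0+1+0+0+1+0+0+0+0+0+1+1+1 mod 2 = 1
  s[3] = (000000011111111)·(100100101000111) mod 2 = 0+0+0+0+0+0+0+0+1+0+0+0+1+1+1 mod 2 = 0
Syndrome = 1110
Column 7 of H equals this syndrome → error at bit 7 (1-indexed).
Flip bit 7: 100100101000111 → 100100001000111
Extract data bits at positions {3,5,6,7,9,10,11,12,13,14,15}: 00001000111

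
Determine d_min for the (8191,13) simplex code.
d_min = 4096 (every nonzero codeword of the simplex code S_13 has weight 2^(r−1) = 4096).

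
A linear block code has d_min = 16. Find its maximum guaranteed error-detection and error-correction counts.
(a) Detection requires d_min ≥ e+1, so e ≤ d_min − 1 = 15.
(b) Correction requires d_min ≥ 2t+1, so t ≤ ⌊(d_min − 1)/2⌋ = ⌊15/2⌋ = 7.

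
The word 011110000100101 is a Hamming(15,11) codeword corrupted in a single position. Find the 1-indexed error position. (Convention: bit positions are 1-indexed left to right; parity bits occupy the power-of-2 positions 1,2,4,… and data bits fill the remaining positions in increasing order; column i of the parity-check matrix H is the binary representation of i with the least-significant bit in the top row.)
Syndrome s = H · r^T (mod 2), r = 011110000100101:
  s[0] = (101010101010101)·(011110000100101) mod 2 = 0+0+1+0+1+0+0+0+0+0+0+0+1+0+1 mod 2 = 0
  s[1] = (011001100110011)·(011110000100101) mod 2 = 0+1+1+0+0+0+0+0+0+1+0+0+0+0+1 mod 2 = 0
  s[2] = (000111100001111)·(011110000100101) mod 2 = 0+0+0+1+1+0+0+0+0+0+0+0+1+0+1 mod 2 = 0
  s[3] = (000000011111111)·(011110000100101) mod 2 = 0+0+0+0+0+0+0+0+0+1+0+0+1+0+1 mod 2 = 1
Syndrome = 0001
Column i of H is the binary representation of i, so the syndrome is the binary index of the flipped bit.
Read s = 0001 with s[0] as LSB: 0·2^0 + 0·2^1 + 0·2^2 + 1·2^3 = 8.
Error is at bit position 8.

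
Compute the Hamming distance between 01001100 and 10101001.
XOR = 11100101, count of 1s = 5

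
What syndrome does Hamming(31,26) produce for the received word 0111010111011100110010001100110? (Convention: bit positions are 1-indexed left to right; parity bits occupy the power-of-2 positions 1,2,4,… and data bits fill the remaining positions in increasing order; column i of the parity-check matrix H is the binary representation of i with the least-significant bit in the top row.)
Syndrome s = H · r^T (mod 2), r = 0111010111011100110010001100110:
  s[0] = (1010101010101010101010101010101)·(0111010111011100110010001100110) mod 2 = 0+0+1+0+0+0+0+0+1+0+0+0+1+0+0+0+1+0+0+0+1+0+0+0+1+0+0+0+1+0+0 mod 2 = 1
  s[1] = (0110011001100110011001100110011)·(0111010111011100110010001100110) mod 2 = 0+1+1+0+0+1+0+0+0+1+0+0+0+1+0+0+0+1+0+0+0+0+0+0+0+1+0+0+0+1+0 mod 2 = 0
  s[2] = (0001111000011110000111100001111)·(0111010111011100110010001100110) mod 2 = 0+0+0+1+0+1+0+0+0+0+0+1+1+1+0+0+0+0+0+0+1+0+0+0+0+0+0+0+1+1+0 mod 2 = 0
  s[3] = (0000000111111110000000011111111)·(0111010111011100110010001100110) mod 2 = 0+0+0+0+0+0+0+1+1+1+0+1+1+1+0+0+0+0+0+0+0+0+0+0+1+1+0+0+1+1+0 mod 2 = 0
  s[4] = (0000000000000001111111111111111)·(0111010111011100110010001100110) mod 2 = 0+0+0+0+0+0+0+0+0+0+0+0+0+0+0+0+1+1+0+0+1+0+0+0+1+1+0+0+1+1+0 mod 2 = 1
Syndrome = 10001
Non-zero syndrome: error at position 17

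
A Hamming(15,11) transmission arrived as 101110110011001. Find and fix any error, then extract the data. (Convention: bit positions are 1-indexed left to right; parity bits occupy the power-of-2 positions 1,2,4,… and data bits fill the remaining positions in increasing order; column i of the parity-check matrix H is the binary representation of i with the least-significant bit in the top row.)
Syndrome s = H · r^T (mod 2), r = 101110110011001:
  s[0] = (101010101010101)·(101110110011001) mod 2 = 1+0+1+0+1+0+1+0+0+0+1+0+0+0+1 mod 2 = 0
  s[1] = (011001100110011)·(101110110011001) mod 2 = 0+0+1+0+0+0+1+0+0+0+1+0+0+0+1 mod 2 = 0
  s[2] = (000111100001111)·(101110110011001) mod 2 = 0+0+0+1+1+0+1+0+0+0+0+1+0+0+1 mod 2 = 1
  s[3] = (000000011111111)·(101110110011001) mod 2 = 0+0+0+0+0+0+0+1+0+0+1+1+0+0+1 mod 2 = 0
Syndrome = 0010
Column 4 of H equals this syndrome → error at bit 4 (1-indexed).
Flip bit 4: 101110110011001 → 101010110011001
Extract data bits at positions {3,5,6,7,9,10,11,12,13,14,15}: 11010011001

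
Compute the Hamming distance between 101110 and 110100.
XOR = 011010, count of 1s = 3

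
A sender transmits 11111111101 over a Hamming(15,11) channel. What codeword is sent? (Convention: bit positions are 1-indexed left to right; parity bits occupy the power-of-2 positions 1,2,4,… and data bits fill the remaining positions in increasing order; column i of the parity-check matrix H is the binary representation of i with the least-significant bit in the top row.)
Codeword c = d · G (mod 2), d = 11111111101:
  c[0] = d·G[:,0] = (11111111101)·(11011010101) mod 2 = 1+1+0+1+1+0+1+0+1+0+1 mod 2 = 1
  c[1] = d·G[:,1] = (11111111101)·(10110110011) mod 2 = 1+0+1+1+0+1+1+0+0+0+1 mod 2 = 0
  c[2] = d·G[:,2] = (11111111101)·(10000000000) mod 2 = 1+0+0+0+0+0+0+0+0+0+0 mod 2 = 1
  c[3] = d·G[:,3] = (11111111101)·(01110001111) mod 2 = 0+1+1+1+0+0+0+1+1+0+1 mod 2 = 0
  c[4] = d·G[:,4] = (11111111101)·(01000000000) mod 2 = 0+1+0+0+0+0+0+0+0+0+0 mod 2 = 1
  c[5] = d·G[:,5] = (11111111101)·(00100000000) mod 2 = 0+0+1+0+0+0+0+0+0+0+0 mod 2 = 1
  c[6] = d·G[:,6] = (11111111101)·(00010000000) mod 2 = 0+0+0+1+0+0+0+0+0+0+0 mod 2 = 1
  c[7] = d·G[:,7] = (11111111101)·(00001111111) mod 2 = 0+0+0+0+1+1+1+1+1+0+1 mod 2 = 0
  c[8] = d·G[:,8] = (11111111101)·(00001000000) mod 2 = 0+0+0+0+1+0+0+0+0+0+0 mod 2 = 1
  c[9] = d·G[:,9] = (11111111101)·(00000100000) mod 2 = 0+0+0+0+0+1+0+0+0+0+0 mod 2 = 1
  c[10] = d·G[:,10] = (11111111101)·(00000010000) mod 2 = 0+0+0+0+0+0+1+0+0+0+0 mod 2 = 1
  c[11] = d·G[:,11] = (11111111101)·(00000001000) mod 2 = 0+0+0+0+0+0+0+1+0+0+0 mod 2 = 1
  c[12] = d·G[:,12] = (11111111101)·(00000000100) mod 2 = 0+0+0+0+0+0+0+0+1+0+0 mod 2 = 1
  c[13] = d·G[:,13] = (11111111101)·(00000000010) mod 2 = 0+0+0+0+0+0+0+0+0+0+0 mod 2 = 0
  c[14] = d·G[:,14] = (11111111101)·(00000000001) mod 2 = 0+0+0+0+0+0+0+0+0+0+1 mod 2 = 1
Codeword = 101011101111101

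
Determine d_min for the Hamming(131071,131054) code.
d_min = 3 (every single-error-correcting Hamming code has d_min = 3).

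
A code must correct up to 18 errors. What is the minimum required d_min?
Correcting t errors requires d_min ≥ 2t + 1 = 2·18 + 1 = 37.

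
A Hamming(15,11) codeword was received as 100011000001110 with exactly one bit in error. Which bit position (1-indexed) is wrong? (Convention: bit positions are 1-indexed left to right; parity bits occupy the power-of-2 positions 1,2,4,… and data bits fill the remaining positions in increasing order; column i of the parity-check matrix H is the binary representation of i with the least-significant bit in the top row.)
Syndrome s = H · r^T (mod 2), r = 100011000001110:
  s[0] = (101010101010101)·(100011000001110) mod 2 = 1+0+0+0+1+0+0+0+0+0+0+0+1+0+0 mod 2 = 1
  s[1] = (011001100110011)·(100011000001110) mod 2 = 0+0+0+0+0+1+0+0+0+0+0+0+0+1+0 mod 2 = 0
  s[2] = (000111100001111)·(100011000001110) mod 2 = 0+0+0+0+1+1+0+0+0+0+0+1+1+1+0 mod 2 = 1
  s[3] = (000000011111111)·(100011000001110) mod 2 = 0+0+0+0+0+0+0+0+0+0+0+1+1+1+0 mod 2 = 1
Syndrome = 1011
Column i of H is the binary representation of i, so the syndrome is the binary index of the flipped bit.
Read s = 1011 with s[0] as LSB: 1·2^0 + 0·2^1 + 1·2^2 + 1·2^3 = 13.
Error is at bit position 13.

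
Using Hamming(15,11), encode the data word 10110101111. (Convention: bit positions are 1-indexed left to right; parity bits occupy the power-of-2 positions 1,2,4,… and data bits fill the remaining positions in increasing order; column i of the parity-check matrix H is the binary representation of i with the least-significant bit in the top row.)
Codeword c = d · G (mod 2), d = 10110101111:
  c[0] = d·G[:,0] = (10110101111)·(11011010101) mod 2 = 1+0+0+1+0+0+0+0+1+0+1 mod 2 = 0
  c[1] = d·G[:,1] = (10110101111)·(10110110011) mod 2 = 1+0+1+1+0+1+0+0+0+1+1 mod 2 = 0
  c[2] = d·G[:,2] = (10110101111)·(10000000000) mod 2 = 1+0+0+0+0+0+0+0+0+0+0 mod 2 = 1
  c[3] = d·G[:,3] = (10110101111)·(01110001111) mod 2 = 0+0+1+1+0+0+0+1+1+1+1 mod 2 = 0
  c[4] = d·G[:,4] = (10110101111)·(01000000000) mod 2 = 0+0+0+0+0+0+0+0+0+0+0 mod 2 = 0
  c[5] = d·G[:,5] = (10110101111)·(00100000000) mod 2 = 0+0+1+0+0+0+0+0+0+0+0 mod 2 = 1
  c[6] = d·G[:,6] = (10110101111)·(00010000000) mod 2 = 0+0+0+1+0+0+0+0+0+0+0 mod 2 = 1
  c[7] = d·G[:,7] = (10110101111)·(00001111111) mod 2 = 0+0+0+0+0+1+0+1+1+1+1 mod 2 = 1
  c[8] = d·G[:,8] = (10110101111)·(00001000000) mod 2 = 0+0+0+0+0+0+0+0+0+0+0 mod 2 = 0
  c[9] = d·G[:,9] = (10110101111)·(00000100000) mod 2 = 0+0+0+0+0+1+0+0+0+0+0 mod 2 = 1
  c[10] = d·G[:,10] = (10110101111)·(00000010000) mod 2 = 0+0+0+0+0+0+0+0+0+0+0 mod 2 = 0
  c[11] = d·G[:,11] = (10110101111)·(00000001000) mod 2 = 0+0+0+0+0+0+0+1+0+0+0 mod 2 = 1
  c[12] = d·G[:,12] = (10110101111)·(00000000100) mod 2 = 0+0+0+0+0+0+0+0+1+0+0 mod 2 = 1
  c[13] = d·G[:,13] = (10110101111)·(00000000010) mod 2 = 0+0+0+0+0+0+0+0+0+1+0 mod 2 = 1
  c[14] = d·G[:,14] = (10110101111)·(00000000001) mod 2 = 0+0+0+0+0+0+0+0+0+0+1 mod 2 = 1
Codeword = 001001110101111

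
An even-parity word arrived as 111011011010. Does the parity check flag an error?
Sum of received bits: 1+1+1+0+1+1+0+1+1+0+1+0 = 8; 8 mod 2 = 0. Result is 0 → no error detected.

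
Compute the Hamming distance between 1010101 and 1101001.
XOR = 0111100, count of 1s = 4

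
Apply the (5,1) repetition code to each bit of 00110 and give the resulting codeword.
Repeat each bit 5× and concatenate:
0→00000  0→00000  1→11111  1→11111  0→00000
Codeword = 0000000000111111111100000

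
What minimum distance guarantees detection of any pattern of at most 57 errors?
Detecting e errors requires d_min ≥ e + 1 = 57 + 1 = 58.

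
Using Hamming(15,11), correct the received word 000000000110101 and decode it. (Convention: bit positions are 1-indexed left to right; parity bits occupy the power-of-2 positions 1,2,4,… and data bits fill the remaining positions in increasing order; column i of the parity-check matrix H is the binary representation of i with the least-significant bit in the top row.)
Syndrome s = H · r^T (mod 2), r = 000000000110101:
  s[0] = (101010101010101)·(000000000110101) mod 2 = 0+0+0+0+0+0+0+0+0+0+1+0+1+0+1 mod 2 = 1
  s[1] = (011001100110011)·(000000000110101) mod 2 = 0+0+0+0+0+0+0+0+0+1+1+0+0+0+1 mod 2 = 1
  s[2] = (000111100001111)·(000000000110101) mod 2 = 0+0+0+0+0+0+0+0+0+0+0+0+1+0+1 mod 2 = 0
  s[3] = (000000011111111)·(000000000110101) mod 2 = 0+0+0+0+0+0+0+0+0+1+1+0+1+0+1 mod 2 = 0
Syndrome = 1100
Column 3 of H equals this syndrome → error at bit 3 (1-indexed).
Flip bit 3: 000000000110101 → 001000000110101
Extract data bits at positions {3,5,6,7,9,10,11,12,13,14,15}: 10000110101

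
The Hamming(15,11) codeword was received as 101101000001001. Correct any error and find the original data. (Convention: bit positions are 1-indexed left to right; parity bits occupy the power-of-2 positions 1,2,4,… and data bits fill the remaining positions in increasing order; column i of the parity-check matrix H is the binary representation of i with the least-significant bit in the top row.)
Syndrome s = H · r^T (mod 2), r = 101101000001001:
  s[0] = (101010101010101)·(101101000001001) mod 2 = 1+0+1+0+0+0+0+0+0+0+0+0+0+0+1 mod 2 = 1
  s[1] = (011001100110011)·(101101000001001) mod 2 = 0+0+1+0+0+1+0+0+0+0+0+0+0+0+1 mod 2 = 1
  s[2] = (000111100001111)·(101101000001001) mod 2 = 0+0+0+1+0+1+0+0+0+0+0+1+0+0+1 mod 2 = 0
  s[3] = (000000011111111)·(101101000001001) mod 2 = 0+0+0+0+0+0+0+0+0+0+0+1+0+0+1 mod 2 = 0
Syndrome = 1100
Column 3 of H equals this syndrome → error at bit 3 (1-indexed).
Flip bit 3: 101101000001001 → 100101000001001
Extract data bits at positions {3,5,6,7,9,10,11,12,13,14,15}: 00100001001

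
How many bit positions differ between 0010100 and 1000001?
XOR = 1010101, count of 1s = 4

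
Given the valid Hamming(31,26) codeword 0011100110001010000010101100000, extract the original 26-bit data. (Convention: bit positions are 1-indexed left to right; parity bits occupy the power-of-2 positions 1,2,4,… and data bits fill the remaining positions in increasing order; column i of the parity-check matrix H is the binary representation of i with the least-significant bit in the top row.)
Parity bits occupy power-of-2 positions; data bits are at positions {3,5,6,7,9,10,11,12,13,14,15,17,18,19,20,21,22,23,24,25,26,27,28,29,30,31} (1-indexed).
Extract: c[3]=1 c[5]=1 c[6]=0 c[7]=0 c[9]=1 c[10]=0 c[11]=0 c[12]=0 c[13]=1 c[14]=0 c[15]=1 c[17]=0 c[18]=0 c[19]=0 c[20]=0 c[21]=1 c[22]=0 c[23]=1 c[24]=0 c[25]=1 c[26]=1 c[27]=0 c[28]=0 c[29]=0 c[30]=0 c[31]=0
Data = 11001000101000010101100000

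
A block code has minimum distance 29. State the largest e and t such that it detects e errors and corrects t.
(a) Detection requires d_min ≥ e+1, so e ≤ d_min − 1 = 28.
(b) Correction requires d_min ≥ 2t+1, so t ≤ ⌊(d_min − 1)/2⌋ = ⌊28/2⌋ = 14.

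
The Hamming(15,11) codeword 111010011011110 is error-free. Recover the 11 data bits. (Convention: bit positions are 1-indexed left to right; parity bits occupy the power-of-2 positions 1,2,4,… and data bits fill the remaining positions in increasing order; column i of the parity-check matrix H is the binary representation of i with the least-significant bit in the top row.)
Parity bits occupy power-of-2 positions; data bits are at positions {3,5,6,7,9,10,11,12,13,14,15} (1-indexed).
Extract: c[3]=1 c[5]=1 c[6]=0 c[7]=0 c[9]=1 c[10]=0 c[11]=1 c[12]=1 c[13]=1 c[14]=1 c[15]=0
Data = 11001011110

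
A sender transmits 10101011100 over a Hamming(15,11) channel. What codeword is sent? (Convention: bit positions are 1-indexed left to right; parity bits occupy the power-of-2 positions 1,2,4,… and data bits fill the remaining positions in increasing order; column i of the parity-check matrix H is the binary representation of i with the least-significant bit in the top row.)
Codeword c = d · G (mod 2), d = 10101011100:
  c[0] = d·G[:,0] = (10101011100)·(11011010101) mod 2 = 1+0+0+0+1+0+1+0+1+0+0 mod 2 = 0
  c[1] = d·G[:,1] = (10101011100)·(10110110011) mod 2 = 1+0+1+0+0+0+1+0+0+0+0 mod 2 = 1
  c[2] = d·G[:,2] = (10101011100)·(10000000000) mod 2 = 1+0+0+0+0+0+0+0+0+0+0 mod 2 = 1
  c[3] = d·G[:,3] = (10101011100)·(01110001111) mod 2 = 0+0+1+0+0+0+0+1+1+0+0 mod 2 = 1
  c[4] = d·G[:,4] = (10101011100)·(01000000000) mod 2 = 0+0+0+0+0+0+0+0+0+0+0 mod 2 = 0
  c[5] = d·G[:,5] = (10101011100)·(00100000000) mod 2 = 0+0+1+0+0+0+0+0+0+0+0 mod 2 = 1
  c[6] = d·G[:,6] = (10101011100)·(00010000000) mod 2 = 0+0+0+0+0+0+0+0+0+0+0 mod 2 = 0
  c[7] = d·G[:,7] = (10101011100)·(00001111111) mod 2 = 0+0+0+0+1+0+1+1+1+0+0 mod 2 = 0
  c[8] = d·G[:,8] = (10101011100)·(00001000000) mod 2 = 0+0+0+0+1+0+0+0+0+0+0 mod 2 = 1
  c[9] = d·G[:,9] = (10101011100)·(00000100000) mod 2 = 0+0+0+0+0+0+0+0+0+0+0 mod 2 = 0
  c[10] = d·G[:,10] = (10101011100)·(00000010000) mod 2 = 0+0+0+0+0+0+1+0+0+0+0 mod 2 = 1
  c[11] = d·G[:,11] = (10101011100)·(00000001000) mod 2 = 0+0+0+0+0+0+0+1+0+0+0 mod 2 = 1
  c[12] = d·G[:,12] = (10101011100)·(00000000100) mod 2 = 0+0+0+0+0+0+0+0+1+0+0 mod 2 = 1
  c[13] = d·G[:,13] = (10101011100)·(00000000010) mod 2 = 0+0+0+0+0+0+0+0+0+0+0 mod 2 = 0
  c[14] = d·G[:,14] = (10101011100)·(00000000001) mod 2 = 0+0+0+0+0+0+0+0+0+0+0 mod 2 = 0
Codeword = 011101001011100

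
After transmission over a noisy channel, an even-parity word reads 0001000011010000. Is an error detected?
Sum of received bits: 0+0+0+1+0+0+0+0+1+1+0+1+0+0+0+0 = 4; 4 mod 2 = 0. Result is 0 → no error detected.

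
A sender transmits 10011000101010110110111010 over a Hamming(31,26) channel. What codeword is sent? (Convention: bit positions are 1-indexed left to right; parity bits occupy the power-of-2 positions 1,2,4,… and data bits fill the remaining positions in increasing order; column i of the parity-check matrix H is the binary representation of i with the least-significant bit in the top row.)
Codeword c = d · G (mod 2), d = 10011000101010110110111010:
  c[0] = d·G[:,0] = (10011000101010110110111010)·(11011010101101010101010101) mod 2 = 1+0+0+1+1+0+0+0+1+0+1+0+0+0+0+1+0+1+0+0+0+1+0+0+0+0 mod 2 = 0
  c[1] = d·G[:,1] = (10011000101010110110111010)·(10110110011011001100110011) mod 2 = 1+0+0+1+0+0+0+0+0+0+1+0+1+0+0+0+0+1+0+0+1+1+0+0+1+0 mod 2 = 0
  c[2] = d·G[:,2] = (10011000101010110110111010)·(10000000000000000000000000) mod 2 = 1+0+0+0+0+0+0+0+0+0+0+0+0+0+0+0+0+0+0+0+0+0+0+0+0+0 mod 2 = 1
  c[3] = d·G[:,3] = (10011000101010110110111010)·(01110001111000111100001111) mod 2 = 0+0+0+1+0+0+0+0+1+0+1+0+0+0+1+1+0+1+0+0+0+0+1+0+1+0 mod 2 = 0
  c[4] = d·G[:,4] = (10011000101010110110111010)·(01000000000000000000000000) mod 2 = 0+0+0+0+0+0+0+0+0+0+0+0+0+0+0+0+0+0+0+0+0+0+0+0+0+0 mod 2 = 0
  c[5] = d·G[:,5] = (10011000101010110110111010)·(00100000000000000000000000) mod 2 = 0+0+0+0+0+0+0+0+0+0+0+0+0+0+0+0+0+0+0+0+0+0+0+0+0+0 mod 2 = 0
  c[6] = d·G[:,6] = (10011000101010110110111010)·(00010000000000000000000000) mod 2 = 0+0+0+1+0+0+0+0+0+0+0+0+0+0+0+0+0+0+0+0+0+0+0+0+0+0 mod 2 = 1
  c[7] = d·G[:,7] = (10011000101010110110111010)·(00001111111000000011111111) mod 2 = 0+0+0+0+1+0+0+0+1+0+1+0+0+0+0+0+0+0+1+0+1+1+1+0+1+0 mod 2 = 0
  c[8] = d·G[:,8] = (10011000101010110110111010)·(00001000000000000000000000) mod 2 = 0+0+0+0+1+0+0+0+0+0+0+0+0+0+0+0+0+0+0+0+0+0+0+0+0+0 mod 2 = 1
  c[9] = d·G[:,9] = (10011000101010110110111010)·(00000100000000000000000000) mod 2 = 0+0+0+0+0+0+0+0+0+0+0+0+0+0+0+0+0+0+0+0+0+0+0+0+0+0 mod 2 = 0
  c[10] = d·G[:,10] = (10011000101010110110111010)·(00000010000000000000000000) mod 2 = 0+0+0+0+0+0+0+0+0+0+0+0+0+0+0+0+0+0+0+0+0+0+0+0+0+0 mod 2 = 0
  c[11] = d·G[:,11] = (10011000101010110110111010)·(00000001000000000000000000) mod 2 = 0+0+0+0+0+0+0+0+0+0+0+0+0+0+0+0+0+0+0+0+0+0+0+0+0+0 mod 2 = 0
  c[12] = d·G[:,12] = (10011000101010110110111010)·(00000000100000000000000000) mod 2 = 0+0+0+0+0+0+0+0+1+0+0+0+0+0+0+0+0+0+0+0+0+0+0+0+0+0 mod 2 = 1
  c[13] = d·G[:,13] = (10011000101010110110111010)·(00000000010000000000000000) mod 2 = 0+0+0+0+0+0+0+0+0+0+0+0+0+0+0+0+0+0+0+0+0+0+0+0+0+0 mod 2 = 0
  c[14] = d·G[:,14] = (10011000101010110110111010)·(00000000001000000000000000) mod 2 = 0+0+0+0+0+0+0+0+0+0+1+0+0+0+0+0+0+0+0+0+0+0+0+0+0+0 mod 2 = 1
  c[15] = d·G[:,15] = (10011000101010110110111010)·(00000000000111111111111111) mod 2 = 0+0+0+0+0+0+0+0+0+0+0+0+1+0+1+1+0+1+1+0+1+1+1+0+1+0 mod 2 = 1
  c[16] = d·G[:,16] = (10011000101010110110111010)·(00000000000100000000000000) mod 2 = 0+0+0+0+0+0+0+0+0+0+0+0+0+0+0+0+0+0+0+0+0+0+0+0+0+0 mod 2 = 0
  c[17] = d·G[:,17] = (10011000101010110110111010)·(00000000000010000000000000) mod 2 = 0+0+0+0+0+0+0+0+0+0+0+0+1+0+0+0+0+0+0+0+0+0+0+0+0+0 mod 2 = 1
  c[18] = d·G[:,18] = (10011000101010110110111010)·(00000000000001000000000000) mod 2 = 0+0+0+0+0+0+0+0+0+0+0+0+0+0+0+0+0+0+0+0+0+0+0+0+0+0 mod 2 = 0
  c[19] = d·G[:,19] = (10011000101010110110111010)·(00000000000000100000000000) mod 2 = 0+0+0+0+0+0+0+0+0+0+0+0+0+0+1+0+0+0+0+0+0+0+0+0+0+0 mod 2 = 1
  c[20] = d·G[:,20] = (10011000101010110110111010)·(00000000000000010000000000) mod 2 = 0+0+0+0+0+0+0+0+0+0+0+0+0+0+0+1+0+0+0+0+0+0+0+0+0+0 mod 2 = 1
  c[21] = d·G[:,21] = (10011000101010110110111010)·(00000000000000001000000000) mod 2 = 0+0+0+0+0+0+0+0+0+0+0+0+0+0+0+0+0+0+0+0+0+0+0+0+0+0 mod 2 = 0
  c[22] = d·G[:,22] = (10011000101010110110111010)·(00000000000000000100000000) mod 2 = 0+0+0+0+0+0+0+0+0+0+0+0+0+0+0+0+0+1+0+0+0+0+0+0+0+0 mod 2 = 1
  c[23] = d·G[:,23] = (10011000101010110110111010)·(00000000000000000010000000) mod 2 = 0+0+0+0+0+0+0+0+0+0+0+0+0+0+0+0+0+0+1+0+0+0+0+0+0+0 mod 2 = 1
  c[24] = d·G[:,24] = (10011000101010110110111010)·(00000000000000000001000000) mod 2 = 0+0+0+0+0+0+0+0+0+0+0+0+0+0+0+0+0+0+0+0+0+0+0+0+0+0 mod 2 = 0
  c[25] = d·G[:,25] = (10011000101010110110111010)·(00000000000000000000100000) mod 2 = 0+0+0+0+0+0+0+0+0+0+0+0+0+0+0+0+0+0+0+0+1+0+0+0+0+0 mod 2 = 1
  c[26] = d·G[:,26] = (10011000101010110110111010)·(00000000000000000000010000) mod 2 = 0+0+0+0+0+0+0+0+0+0+0+0+0+0+0+0+0+0+0+0+0+1+0+0+0+0 mod 2 = 1
  c[27] = d·G[:,27] = (10011000101010110110111010)·(00000000000000000000001000) mod 2 = 0+0+0+0+0+0+0+0+0+0+0+0+0+0+0+0+0+0+0+0+0+0+1+0+0+0 mod 2 = 1
  c[28] = d·G[:,28] = (10011000101010110110111010)·(00000000000000000000000100) mod 2 = 0+0+0+0+0+0+0+0+0+0+0+0+0+0+0+0+0+0+0+0+0+0+0+0+0+0 mod 2 = 0
  c[29] = d·G[:,29] = (10011000101010110110111010)·(00000000000000000000000010) mod 2 = 0+0+0+0+0+0+0+0+0+0+0+0+0+0+0+0+0+0+0+0+0+0+0+0+1+0 mod 2 = 1
  c[30] = d·G[:,30] = (10011000101010110110111010)·(00000000000000000000000001) mod 2 = 0+0+0+0+0+0+0+0+0+0+0+0+0+0+0+0+0+0+0+0+0+0+0+0+0+0 mod 2 = 0
Codeword = 0010001010001011010110110111010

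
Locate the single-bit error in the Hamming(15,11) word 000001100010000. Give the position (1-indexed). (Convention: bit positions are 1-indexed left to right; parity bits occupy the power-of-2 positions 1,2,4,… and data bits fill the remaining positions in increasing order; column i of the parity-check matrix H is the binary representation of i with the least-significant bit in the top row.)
Syndrome s = H · r^T (mod 2), r = 000001100010000:
  s[0] = (101010101010101)·(000001100010000) mod 2 = 0+0+0+0+0+0+1+0+0+0+1+0+0+0+0 mod 2 = 0
  s[1] = (011001100110011)·(000001100010000) mod 2 = 0+0+0+0+0+1+1+0+0+0+1+0+0+0+0 mod 2 = 1
  s[2] = (000111100001111)·(000001100010000) mod 2 = 0+0+0+0+0+1+1+0+0+0+0+0+0+0+0 mod 2 = 0
  s[3] = (000000011111111)·(000001100010000) mod 2 = 0+0+0+0+0+0+0+0+0+0+1+0+0+0+0 mod 2 = 1
Syndrome = 0101
Column i of H is the binary representation of i, so the syndrome is the binary index of the flipped bit.
Read s = 0101 with s[0] as LSB: 0·2^0 + 1·2^1 + 0·2^2 + 1·2^3 = 10.
Error is at bit position 10.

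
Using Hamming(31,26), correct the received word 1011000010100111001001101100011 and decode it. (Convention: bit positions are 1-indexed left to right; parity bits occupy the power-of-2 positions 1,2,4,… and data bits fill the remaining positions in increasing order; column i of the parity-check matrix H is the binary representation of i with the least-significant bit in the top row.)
Syndrome s = H · r^T (mod 2), r = 1011000010100111001001101100011:
  s[0] = (1010101010101010101010101010101)·(1011000010100111001001101100011) mod 2 = 1+0+1+0+0+0+0+0+1+0+1+0+0+0+1+0+0+0+1+0+0+0+1+0+1+0+0+0+0+0+1 mod 2 = 1
  s[1] = (0110011001100110011001100110011)·(1011000010100111001001101100011) mod 2 = 0+0+1+0+0+0+0+0+0+0+1+0+0+1+1+0+0+0+1+0+0+1+1+0+0+1+0+0+0+1+1 mod 2 = 0
  s[2] = (0001111000011110000111100001111)·(1011000010100111001001101100011) mod 2 = 0+0+0+1+0+0+0+0+0+0+0+0+0+1+1+0+0+0+0+0+0+1+1+0+0+0+0+0+0+1+1 mod 2 = 1
  s[3] = (0000000111111110000000011111111)·(1011000010100111001001101100011) mod 2 = 0+0+0+0+0+0+0+0+1+0+1+0+0+1+1+0+0+0+0+0+0+0+0+0+1+1+0+0+0+1+1 mod 2 = 0
  s[4] = (0000000000000001111111111111111)·(1011000010100111001001101100011) mod 2 = 0+0+0+0+0+0+0+0+0+0+0+0+0+0+0+1+0+0+1+0+0+1+1+0+1+1+0+0+0+1+1 mod 2 = 0
Syndrome = 10100
Column 5 of H equals this syndrome → error at bit 5 (1-indexed).
Flip bit 5: 1011000010100111001001101100011 → 1011100010100111001001101100011
Extract data bits at positions {3,5,6,7,9,10,11,12,13,14,15,17,18,19,20,21,22,23,24,25,26,27,28,29,30,31}: 11001010011001001101100011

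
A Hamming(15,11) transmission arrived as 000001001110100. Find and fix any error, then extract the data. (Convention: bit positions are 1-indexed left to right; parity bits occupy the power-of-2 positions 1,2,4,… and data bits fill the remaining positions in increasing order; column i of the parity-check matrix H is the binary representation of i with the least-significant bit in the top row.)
Syndrome s = H · r^T (mod 2), r = 000001001110100:
  s[0] = (101010101010101)·(000001001110100) mod 2 = 0+0+0+0+0+0+0+0+1+0+1+0+1+0+0 mod 2 = 1
  s[1] = (011001100110011)·(000001001110100) mod 2 = 0+0+0+0+0+1+0+0+0+1+1+0+0+0+0 mod 2 = 1
  s[2] = (000111100001111)·(000001001110100) mod 2 = 0+0+0+0+0+1+0+0+0+0+0+0+1+0+0 mod 2 = 0
  s[3] = (000000011111111)·(000001001110100) mod 2 = 0+0+0+0+0+0+0+0+1+1+1+0+1+0+0 mod 2 = 0
Syndrome = 1100
Column 3 of H equals this syndrome → error at bit 3 (1-indexed).
Flip bit 3: 000001001110100 → 001001001110100
Extract data bits at positions {3,5,6,7,9,10,11,12,13,14,15}: 10101110100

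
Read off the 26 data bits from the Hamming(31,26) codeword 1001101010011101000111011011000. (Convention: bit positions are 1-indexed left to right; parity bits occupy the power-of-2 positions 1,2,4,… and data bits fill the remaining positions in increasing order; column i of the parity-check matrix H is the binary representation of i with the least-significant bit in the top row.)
Parity bits occupy power-of-2 positions; data bits are at positions {3,5,6,7,9,10,11,12,13,14,15,17,18,19,20,21,22,23,24,25,26,27,28,29,30,31} (1-indexed).
Extract: c[3]=0 c[5]=1 c[6]=0 c[7]=1 c[9]=1 c[10]=0 c[11]=0 c[12]=1 c[13]=1 c[14]=1 c[15]=0 c[17]=0 c[18]=0 c[19]=0 c[20]=1 c[21]=1 c[22]=1 c[23]=0 c[24]=1 c[25]=1 c[26]=0 c[27]=1 c[28]=1 c[29]=0 c[30]=0 c[31]=0
Data = 01011001110000111011011000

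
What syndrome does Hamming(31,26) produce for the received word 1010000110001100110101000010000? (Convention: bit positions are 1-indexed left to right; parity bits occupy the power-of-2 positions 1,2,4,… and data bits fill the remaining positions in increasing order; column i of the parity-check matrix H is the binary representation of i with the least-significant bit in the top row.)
Syndrome s = H · r^T (mod 2), r = 1010000110001100110101000010000:
  s[0] = (1010101010101010101010101010101)·(1010000110001100110101000010000) mod 2 = 1+0+1+0+0+0+0+0+1+0+0+0+1+0+0+0+1+0+0+0+0+0+0+0+0+0+1+0+0+0+0 mod 2 = 0
  s[1] = (0110011001100110011001100110011)·(1010000110001100110101000010000) mod 2 = 0+0+1+0+0+0+0+0+0+0+0+0+0+1+0+0+0+1+0+0+0+1+0+0+0+0+1+0+0+0+0 mod 2 = 1
  s[2] = (0001111000011110000111100001111)·(1010000110001100110101000010000) mod 2 = 0+0+0+0+0+0+0+0+0+0+0+0+1+1+0+0+0+0+0+1+0+1+0+0+0+0+0+0+0+0+0 mod 2 = 0
  s[3] = (0000000111111110000000011111111)·(1010000110001100110101000010000) mod 2 = 0+0+0+0+0+0+0+1+1+0+0+0+1+1+0+0+0+0+0+0+0+0+0+0+0+0+1+0+0+0+0 mod 2 = 1
  s[4] = (0000000000000001111111111111111)·(1010000110001100110101000010000) mod 2 = 0+0+0+0+0+0+0+0+0+0+0+0+0+0+0+0+1+1+0+1+0+1+0+0+0+0+1+0+0+0+0 mod 2 = 1
Syndrome = 01011
Non-zero syndrome: error at position 26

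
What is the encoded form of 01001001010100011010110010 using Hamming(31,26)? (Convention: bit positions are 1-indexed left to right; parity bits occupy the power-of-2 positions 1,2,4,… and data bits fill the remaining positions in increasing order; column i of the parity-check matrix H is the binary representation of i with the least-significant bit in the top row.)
Codeword c = d · G (mod 2), d = 01001001010100011010110010:
  c[0] = d·G[:,0] = (01001001010100011010110010)·(11011010101101010101010101) mod 2 = 0+1+0+0+1+0+0+0+0+0+0+1+0+0+0+1+0+0+0+0+0+1+0+0+0+0 mod 2 = 1
  c[1] = d·G[:,1] = (01001001010100011010110010)·(10110110011011001100110011) mod 2 = 0+0+0+0+0+0+0+0+0+1+0+0+0+0+0+0+1+0+0+0+1+1+0+0+1+0 mod 2 = 1
  c[2] = d·G[:,2] = (01001001010100011010110010)·(10000000000000000000000000) mod 2 = 0+0+0+0+0+0+0+0+0+0+0+0+0+0+0+0+0+0+0+0+0+0+0+0+0+0 mod 2 = 0
  c[3] = d·G[:,3] = (01001001010100011010110010)·(01110001111000111100001111) mod 2 = 0+1+0+0+0+0+0+1+0+1+0+0+0+0+0+1+1+0+0+0+0+0+0+0+1+0 mod 2 = 0
  c[4] = d·G[:,4] = (01001001010100011010110010)·(01000000000000000000000000) mod 2 = 0+1+0+0+0+0+0+0+0+0+0+0+0+0+0+0+0+0+0+0+0+0+0+0+0+0 mod 2 = 1
  c[5] = d·G[:,5] = (01001001010100011010110010)·(00100000000000000000000000) mod 2 = 0+0+0+0+0+0+0+0+0+0+0+0+0+0+0+0+0+0+0+0+0+0+0+0+0+0 mod 2 = 0
  c[6] = d·G[:,6] = (01001001010100011010110010)·(00010000000000000000000000) mod 2 = 0+0+0+0+0+0+0+0+0+0+0+0+0+0+0+0+0+0+0+0+0+0+0+0+0+0 mod 2 = 0
  c[7] = d·G[:,7] = (01001001010100011010110010)·(00001111111000000011111111) mod 2 = 0+0+0+0+1+0+0+1+0+1+0+0+0+0+0+0+0+0+1+0+1+1+0+0+1+0 mod 2 = 1
  c[8] = d·G[:,8] = (01001001010100011010110010)·(00001000000000000000000000) mod 2 = 0+0+0+0+1+0+0+0+0+0+0+0+0+0+0+0+0+0+0+0+0+0+0+0+0+0 mod 2 = 1
  c[9] = d·G[:,9] = (01001001010100011010110010)·(00000100000000000000000000) mod 2 = 0+0+0+0+0+0+0+0+0+0+0+0+0+0+0+0+0+0+0+0+0+0+0+0+0+0 mod 2 = 0
  c[10] = d·G[:,10] = (01001001010100011010110010)·(00000010000000000000000000) mod 2 = 0+0+0+0+0+0+0+0+0+0+0+0+0+0+0+0+0+0+0+0+0+0+0+0+0+0 mod 2 = 0
  c[11] = d·G[:,11] = (01001001010100011010110010)·(00000001000000000000000000) mod 2 = 0+0+0+0+0+0+0+1+0+0+0+0+0+0+0+0+0+0+0+0+0+0+0+0+0+0 mod 2 = 1
  c[12] = d·G[:,12] = (01001001010100011010110010)·(00000000100000000000000000) mod 2 = 0+0+0+0+0+0+0+0+0+0+0+0+0+0+0+0+0+0+0+0+0+0+0+0+0+0 mod 2 = 0
  c[13] = d·G[:,13] = (01001001010100011010110010)·(00000000010000000000000000) mod 2 = 0+0+0+0+0+0+0+0+0+1+0+0+0+0+0+0+0+0+0+0+0+0+0+0+0+0 mod 2 = 1
  c[14] = d·G[:,14] = (01001001010100011010110010)·(00000000001000000000000000) mod 2 = 0+0+0+0+0+0+0+0+0+0+0+0+0+0+0+0+0+0+0+0+0+0+0+0+0+0 mod 2 = 0
  c[15] = d·G[:,15] = (01001001010100011010110010)·(00000000000111111111111111) mod 2 = 0+0+0+0+0+0+0+0+0+0+0+1+0+0+0+1+1+0+1+0+1+1+0+0+1+0 mod 2 = 1
  c[16] = d·G[:,16] = (01001001010100011010110010)·(00000000000100000000000000) mod 2 = 0+0+0+0+0+0+0+0+0+0+0+1+0+0+0+0+0+0+0+0+0+0+0+0+0+0 mod 2 = 1
  c[17] = d·G[:,17] = (01001001010100011010110010)·(00000000000010000000000000) mod 2 = 0+0+0+0+0+0+0+0+0+0+0+0+0+0+0+0+0+0+0+0+0+0+0+0+0+0 mod 2 = 0
  c[18] = d·G[:,18] = (01001001010100011010110010)·(00000000000001000000000000) mod 2 = 0+0+0+0+0+0+0+0+0+0+0+0+0+0+0+0+0+0+0+0+0+0+0+0+0+0 mod 2 = 0
  c[19] = d·G[:,19] = (01001001010100011010110010)·(00000000000000100000000000) mod 2 = 0+0+0+0+0+0+0+0+0+0+0+0+0+0+0+0+0+0+0+0+0+0+0+0+0+0 mod 2 = 0
  c[20] = d·G[:,20] = (01001001010100011010110010)·(00000000000000010000000000) mod 2 = 0+0+0+0+0+0+0+0+0+0+0+0+0+0+0+1+0+0+0+0+0+0+0+0+0+0 mod 2 = 1
  c[21] = d·G[:,21] = (01001001010100011010110010)·(00000000000000001000000000) mod 2 = 0+0+0+0+0+0+0+0+0+0+0+0+0+0+0+0+1+0+0+0+0+0+0+0+0+0 mod 2 = 1
  c[22] = d·G[:,22] = (01001001010100011010110010)·(00000000000000000100000000) mod 2 = 0+0+0+0+0+0+0+0+0+0+0+0+0+0+0+0+0+0+0+0+0+0+0+0+0+0 mod 2 = 0
  c[23] = d·G[:,23] = (01001001010100011010110010)·(00000000000000000010000000) mod 2 = 0+0+0+0+0+0+0+0+0+0+0+0+0+0+0+0+0+0+1+0+0+0+0+0+0+0 mod 2 = 1
  c[24] = d·G[:,24] = (01001001010100011010110010)·(00000000000000000001000000) mod 2 = 0+0+0+0+0+0+0+0+0+0+0+0+0+0+0+0+0+0+0+0+0+0+0+0+0+0 mod 2 = 0
  c[25] = d·G[:,25] = (01001001010100011010110010)·(00000000000000000000100000) mod 2 = 0+0+0+0+0+0+0+0+0+0+0+0+0+0+0+0+0+0+0+0+1+0+0+0+0+0 mod 2 = 1
  c[26] = d·G[:,26] = (01001001010100011010110010)·(00000000000000000000010000) mod 2 = 0+0+0+0+0+0+0+0+0+0+0+0+0+0+0+0+0+0+0+0+0+1+0+0+0+0 mod 2 = 1
  c[27] = d·G[:,27] = (01001001010100011010110010)·(00000000000000000000001000) mod 2 = 0+0+0+0+0+0+0+0+0+0+0+0+0+0+0+0+0+0+0+0+0+0+0+0+0+0 mod 2 = 0
  c[28] = d·G[:,28] = (01001001010100011010110010)·(00000000000000000000000100) mod 2 = 0+0+0+0+0+0+0+0+0+0+0+0+0+0+0+0+0+0+0+0+0+0+0+0+0+0 mod 2 = 0
  c[29] = d·G[:,29] = (01001001010100011010110010)·(00000000000000000000000010) mod 2 = 0+0+0+0+0+0+0+0+0+0+0+0+0+0+0+0+0+0+0+0+0+0+0+0+1+0 mod 2 = 1
  c[30] = d·G[:,30] = (01001001010100011010110010)·(00000000000000000000000001) mod 2 = 0+0+0+0+0+0+0+0+0+0+0+0+0+0+0+0+0+0+0+0+0+0+0+0+0+0 mod 2 = 0
Codeword = 1100100110010101100011010110010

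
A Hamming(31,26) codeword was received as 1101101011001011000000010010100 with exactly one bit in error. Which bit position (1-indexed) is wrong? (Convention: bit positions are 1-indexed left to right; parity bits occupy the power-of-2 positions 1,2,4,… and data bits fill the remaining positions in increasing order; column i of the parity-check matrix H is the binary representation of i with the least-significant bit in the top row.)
Syndrome s = H · r^T (mod 2), r = 1101101011001011000000010010100:
  s[0] = (1010101010101010101010101010101)·(1101101011001011000000010010100) mod 2 = 1+0+0+0+1+0+1+0+1+0+0+0+1+0+1+0+0+0+0+0+0+0+0+0+0+0+1+0+1+0+0 mod 2 = 0
  s[1] = (0110011001100110011001100110011)·(1101101011001011000000010010100) mod 2 = 0+1+0+0+0+0+1+0+0+1+0+0+0+0+1+0+0+0+0+0+0+0+0+0+0+0+1+0+0+0+0 mod 2 = 1
  s[2] = (0001111000011110000111100001111)·(1101101011001011000000010010100) mod 2 = 0+0+0+1+1+0+1+0+0+0+0+0+1+0+1+0+0+0+0+0+0+0+0+0+0+0+0+0+1+0+0 mod 2 = 0
  s[3] = (0000000111111110000000011111111)·(1101101011001011000000010010100) mod 2 = 0+0+0+0+0+0+0+0+1+1+0+0+1+0+1+0+0+0+0+0+0+0+0+1+0+0+1+0+1+0+0 mod 2 = 1
  s[4] = (0000000000000001111111111111111)·(1101101011001011000000010010100) mod 2 = 0+0+0+0+0+0+0+0+0+0+0+0+0+0+0+1+0+0+0+0+0+0+0+1+0+0+1+0+1+0+0 mod 2 = 0
Syndrome = 01010
Column i of H is the binary representation of i, so the syndrome is the binary index of the flipped bit.
Read s = 01010 with s[0] as LSB: 0·2^0 + 1·2^1 + 0·2^2 + 1·2^3 + 0·2^4 = 10.
Error is at bit position 10.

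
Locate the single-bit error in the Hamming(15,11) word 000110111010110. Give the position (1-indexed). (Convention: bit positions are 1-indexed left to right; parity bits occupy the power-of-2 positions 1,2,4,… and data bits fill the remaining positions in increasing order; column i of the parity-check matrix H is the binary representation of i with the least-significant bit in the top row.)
Syndrome s = H · r^T (mod 2), r = 000110111010110:
  s[0] = (101010101010101)·(000110111010110) mod 2 = 0+0+0+0+1+0+1+0+1+0+1+0+1+0+0 mod 2 = 1
  s[1] = (011001100110011)·(000110111010110) mod 2 = 0+0+0+0+0+0+1+0+0+0+1+0+0+1+0 mod 2 = 1
  s[2] = (000111100001111)·(000110111010110) mod 2 = 0+0+0+1+1+0+1+0+0+0+0+0+1+1+0 mod 2 = 1
  s[3] = (000000011111111)·(000110111010110) mod 2 = 0+0+0+0+0+0+0+1+1+0+1+0+1+1+0 mod 2 = 1
Syndrome = 1111
Column i of H is the binary representation of i, so the syndrome is the binary index of the flipped bit.
Read s = 1111 with s[0] as LSB: 1·2^0 + 1·2^1 + 1·2^2 + 1·2^3 = 15.
Error is at bit position 15.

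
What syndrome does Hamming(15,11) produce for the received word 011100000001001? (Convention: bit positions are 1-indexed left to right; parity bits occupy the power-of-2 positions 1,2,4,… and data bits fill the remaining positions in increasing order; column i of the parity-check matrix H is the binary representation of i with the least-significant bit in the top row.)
Syndrome s = H · r^T (mod 2), r = 011100000001001:
  s[0] = (101010101010101)·(011100000001001) mod 2 = 0+0+1+0+0+0+0+0+0+0+0+0+0+0+1 mod 2 = 0
  s[1] = (011001100110011)·(011100000001001) mod 2 = 0+1+1+0+0+0+0+0+0+0+0+0+0+0+1 mod 2 = 1
  s[2] = (000111100001111)·(011100000001001) mod 2 = 0+0+0+1+0+0+0+0+0+0+0+1+0+0+1 mod 2 = 1
  s[3] = (000000011111111)·(011100000001001) mod 2 = 0+0+0+0+0+0+0+0+0+0+0+1+0+0+1 mod 2 = 0
Syndrome = 0110
Non-zero syndrome: error at position 6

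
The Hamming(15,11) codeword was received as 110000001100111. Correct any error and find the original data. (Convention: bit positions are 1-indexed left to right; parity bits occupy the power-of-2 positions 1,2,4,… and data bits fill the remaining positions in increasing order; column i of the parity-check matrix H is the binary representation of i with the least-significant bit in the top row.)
Syndrome s = H · r^T (mod 2), r = 110000001100111:
  s[0] = (101010101010101)·(110000001100111) mod 2 = 1+0+0+0+0+0+0+0+1+0+0+0+1+0+1 mod 2 = 0
  s[1] = (011001100110011)·(110000001100111) mod 2 = 0+1+0+0+0+0+0+0+0+1+0+0+0+1+1 mod 2 = 0
  s[2] = (000111100001111)·(110000001100111) mod 2 = 0+0+0+0+0+0+0+0+0+0+0+0+1+1+1 mod 2 = 1
  s[3] = (000000011111111)·(110000001100111) mod 2 = 0+0+0+0+0+0+0+0+1+1+0+0+1+1+1 mod 2 = 1
Syndrome = 0011
Column 12 of H equals this syndrome → error at bit 12 (1-indexed).
Flip bit 12: 110000001100111 → 110000001101111
Extract data bits at positions {3,5,6,7,9,10,11,12,13,14,15}: 00001101111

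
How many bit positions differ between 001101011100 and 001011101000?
XOR = 000110110100, count of 1s = 5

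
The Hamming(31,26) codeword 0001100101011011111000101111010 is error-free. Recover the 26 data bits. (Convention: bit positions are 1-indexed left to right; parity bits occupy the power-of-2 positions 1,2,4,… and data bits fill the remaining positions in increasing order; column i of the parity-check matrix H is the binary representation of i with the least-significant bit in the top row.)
Parity bits occupy power-of-2 positions; data bits are at positions {3,5,6,7,9,10,11,12,13,14,15,17,18,19,20,21,22,23,24,25,26,27,28,29,30,31} (1-indexed).
Extract: c[3]=0 c[5]=1 c[6]=0 c[7]=0 c[9]=0 c[10]=1 c[11]=0 c[12]=1 c[13]=1 c[14]=0 c[15]=1 c[17]=1 c[18]=1 c[19]=1 c[20]=0 c[21]=0 c[22]=0 c[23]=1 c[24]=0 c[25]=1 c[26]=1 c[27]=1 c[28]=1 c[29]=0 c[30]=1 c[31]=0
Data = 01000101101111000101111010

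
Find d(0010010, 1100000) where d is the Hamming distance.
XOR = 1110010, count of 1s = 4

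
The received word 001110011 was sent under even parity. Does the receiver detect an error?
Sum of received bits: 0+0+1+1+1+0+0+1+1 = 5; 5 mod 2 = 1. Result is 1 ≠ 0 → error detected.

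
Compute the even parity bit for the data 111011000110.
Sum of data bits: 1+1+1+0+1+1+0+0+0+1+1+0 = 7.
7 mod 2 = 1, so parity bit = 1.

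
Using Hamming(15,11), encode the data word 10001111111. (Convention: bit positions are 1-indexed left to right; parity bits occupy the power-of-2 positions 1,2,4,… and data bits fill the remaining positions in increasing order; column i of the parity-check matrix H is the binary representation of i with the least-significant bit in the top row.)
Codeword c = d · G (mod 2), d = 10001111111:
  c[0] = d·G[:,0] = (10001111111)·(11011010101) mod 2 = 1+0+0+0+1+0+1+0+1+0+1 mod 2 = 1
  c[1] = d·G[:,1] = (10001111111)·(10110110011) mod 2 = 1+0+0+0+0+1+1+0+0+1+1 mod 2 = 1
  c[2] = d·G[:,2] = (10001111111)·(10000000000) mod 2 = 1+0+0+0+0+0+0+0+0+0+0 mod 2 = 1
  c[3] = d·G[:,3] = (10001111111)·(01110001111) mod 2 = 0+0+0+0+0+0+0+1+1+1+1 mod 2 = 0
  c[4] = d·G[:,4] = (10001111111)·(01000000000) mod 2 = 0+0+0+0+0+0+0+0+0+0+0 mod 2 = 0
  c[5] = d·G[:,5] = (10001111111)·(00100000000) mod 2 = 0+0+0+0+0+0+0+0+0+0+0 mod 2 = 0
  c[6] = d·G[:,6] = (10001111111)·(00010000000) mod 2 = 0+0+0+0+0+0+0+0+0+0+0 mod 2 = 0
  c[7] = d·G[:,7] = (10001111111)·(00001111111) mod 2 = 0+0+0+0+1+1+1+1+1+1+1 mod 2 = 1
  c[8] = d·G[:,8] = (10001111111)·(00001000000) mod 2 = 0+0+0+0+1+0+0+0+0+0+0 mod 2 = 1
  c[9] = d·G[:,9] = (10001111111)·(00000100000) mod 2 = 0+0+0+0+0+1+0+0+0+0+0 mod 2 = 1
  c[10] = d·G[:,10] = (10001111111)·(00000010000) mod 2 = 0+0+0+0+0+0+1+0+0+0+0 mod 2 = 1
  c[11] = d·G[:,11] = (10001111111)·(00000001000) mod 2 = 0+0+0+0+0+0+0+1+0+0+0 mod 2 = 1
  c[12] = d·G[:,12] = (10001111111)·(00000000100) mod 2 = 0+0+0+0+0+0+0+0+1+0+0 mod 2 = 1
  c[13] = d·G[:,13] = (10001111111)·(00000000010) mod 2 = 0+0+0+0+0+0+0+0+0+1+0 mod 2 = 1
  c[14] = d·G[:,14] = (10001111111)·(00000000001) mod 2 = 0+0+0+0+0+0+0+0+0+0+1 mod 2 = 1
Codeword = 111000011111111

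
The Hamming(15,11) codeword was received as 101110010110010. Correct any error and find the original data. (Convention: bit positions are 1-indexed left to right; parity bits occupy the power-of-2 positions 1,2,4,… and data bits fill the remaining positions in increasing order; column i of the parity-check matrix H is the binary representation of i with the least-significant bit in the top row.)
Syndrome s = H · r^T (mod 2), r = 101110010110010:
  s[0] = (101010101010101)·(101110010110010) mod 2 = 1+0+1+0+1+0+0+0+0+0+1+0+0+0+0 mod 2 = 0
  s[1] = (011001100110011)·(101110010110010) mod 2 = 0+0+1+0+0+0+0+0+0+1+1+0+0+1+0 mod 2 = 0
  s[2] = (000111100001111)·(101110010110010) mod 2 = 0+0+0+1+1+0+0+0+0+0+0+0+0+1+0 mod 2 = 1
  s[3] = (000000011111111)·(101110010110010) mod 2 = 0+0+0+0+0+0+0+1+0+1+1+0+0+1+0 mod 2 = 0
Syndrome = 0010
Column 4 of H equals this syndrome → error at bit 4 (1-indexed).
Flip bit 4: 101110010110010 → 101010010110010
Extract data bits at positions {3,5,6,7,9,10,11,12,13,14,15}: 11000110010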